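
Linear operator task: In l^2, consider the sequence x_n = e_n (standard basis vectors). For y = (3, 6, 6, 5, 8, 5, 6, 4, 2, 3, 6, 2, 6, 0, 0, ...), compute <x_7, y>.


x_7 = e_7 is the standard basis vector with 1 in position 7.
<x_7, y> = y_7 = 6
As n -> infinity, <x_n, y> -> 0, confirming weak convergence of (x_n) to 0.

6


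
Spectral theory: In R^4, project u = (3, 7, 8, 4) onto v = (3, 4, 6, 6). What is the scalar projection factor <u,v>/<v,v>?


Computing <u,v> = 3*3 + 7*4 + 8*6 + 4*6 = 109
Computing <v,v> = 3^2 + 4^2 + 6^2 + 6^2 = 97
Projection coefficient = 109/97 = 1.1237

1.1237


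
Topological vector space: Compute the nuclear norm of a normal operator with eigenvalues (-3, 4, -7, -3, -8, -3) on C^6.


For a normal operator, singular values equal |eigenvalues|.
Trace norm = sum |lambda_i| = 3 + 4 + 7 + 3 + 8 + 3
= 28

28


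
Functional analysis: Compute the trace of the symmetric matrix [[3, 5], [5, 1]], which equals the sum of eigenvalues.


For a self-adjoint (symmetric) matrix, the eigenvalues are real.
The sum of eigenvalues equals the trace of the matrix.
trace = 3 + 1 = 4

4


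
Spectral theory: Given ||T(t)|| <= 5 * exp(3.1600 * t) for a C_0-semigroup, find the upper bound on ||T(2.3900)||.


||T(2.3900)|| <= 5 * exp(3.1600 * 2.3900)
= 5 * exp(7.5524)
= 5 * 1905.3100
= 9526.5500

9526.5500


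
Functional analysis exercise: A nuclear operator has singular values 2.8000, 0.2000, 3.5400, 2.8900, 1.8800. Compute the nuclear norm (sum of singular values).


The nuclear norm is the sum of all singular values.
||T||_1 = 2.8000 + 0.2000 + 3.5400 + 2.8900 + 1.8800
= 11.3100

11.3100


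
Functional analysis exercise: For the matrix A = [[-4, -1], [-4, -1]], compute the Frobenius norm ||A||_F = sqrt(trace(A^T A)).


||A||_F^2 = sum a_ij^2
= (-4)^2 + (-1)^2 + (-4)^2 + (-1)^2
= 16 + 1 + 16 + 1 = 34
||A||_F = sqrt(34) = 5.8310

5.8310


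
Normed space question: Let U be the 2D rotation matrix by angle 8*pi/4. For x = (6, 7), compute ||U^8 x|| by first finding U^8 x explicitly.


U is a rotation by theta = 8*pi/4
U^8 = rotation by 8*theta = 64*pi/4 = 0*pi/4 (mod 2*pi)
cos(0*pi/4) = 1.0000, sin(0*pi/4) = 0.0000
U^8 x = (1.0000 * 6 - 0.0000 * 7, 0.0000 * 6 + 1.0000 * 7)
= (6.0000, 7.0000)
||U^8 x|| = sqrt(6.0000^2 + 7.0000^2) = sqrt(85.0000) = 9.2195

9.2195


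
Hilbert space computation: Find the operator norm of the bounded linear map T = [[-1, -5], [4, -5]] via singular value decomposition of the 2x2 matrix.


A^T A = [[17, -15], [-15, 50]]
trace(A^T A) = 67, det(A^T A) = 625
discriminant = 67^2 - 4*625 = 1989
Largest eigenvalue of A^T A = (trace + sqrt(disc))/2 = 55.7991
||T|| = sqrt(55.7991) = 7.4699

7.4699


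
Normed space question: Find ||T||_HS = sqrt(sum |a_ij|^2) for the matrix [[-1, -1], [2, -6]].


The Hilbert-Schmidt norm is sqrt(sum of squares of all entries).
Sum of squares = (-1)^2 + (-1)^2 + 2^2 + (-6)^2
= 1 + 1 + 4 + 36 = 42
||T||_HS = sqrt(42) = 6.4807

6.4807


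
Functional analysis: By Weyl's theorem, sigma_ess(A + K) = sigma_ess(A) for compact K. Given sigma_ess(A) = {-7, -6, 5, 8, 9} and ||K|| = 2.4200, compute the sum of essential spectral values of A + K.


By Weyl's theorem, the essential spectrum is invariant under compact perturbations.
sigma_ess(A + K) = sigma_ess(A) = {-7, -6, 5, 8, 9}
Sum = -7 + -6 + 5 + 8 + 9 = 9

9


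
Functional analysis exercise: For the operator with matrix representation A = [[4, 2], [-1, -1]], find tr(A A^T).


trace(A * A^T) = sum of squares of all entries
= 4^2 + 2^2 + (-1)^2 + (-1)^2
= 16 + 4 + 1 + 1
= 22

22


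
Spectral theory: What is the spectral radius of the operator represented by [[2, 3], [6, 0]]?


For a 2x2 matrix, eigenvalues satisfy lambda^2 - (trace)*lambda + det = 0
trace = 2 + 0 = 2
det = 2*0 - 3*6 = -18
discriminant = 2^2 - 4*(-18) = 76
spectral radius = max |eigenvalue| = 5.3589

5.3589


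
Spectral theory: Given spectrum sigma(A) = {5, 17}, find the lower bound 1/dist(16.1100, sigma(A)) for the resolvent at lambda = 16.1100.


dist(16.1100, {5, 17}) = min(|16.1100 - 5|, |16.1100 - 17|)
= min(11.1100, 0.8900) = 0.8900
Resolvent bound = 1/0.8900 = 1.1236

1.1236


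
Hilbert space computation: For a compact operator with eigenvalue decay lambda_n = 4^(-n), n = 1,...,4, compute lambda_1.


The eigenvalue formula gives lambda_1 = 1/4^1
= 1/4
= 0.2500

0.2500


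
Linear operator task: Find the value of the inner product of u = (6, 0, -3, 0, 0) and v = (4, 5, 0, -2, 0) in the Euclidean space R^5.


Computing the standard inner product <u, v> = sum u_i * v_i
= 6*4 + 0*5 + -3*0 + 0*-2 + 0*0
= 24 + 0 + 0 + 0 + 0
= 24

24


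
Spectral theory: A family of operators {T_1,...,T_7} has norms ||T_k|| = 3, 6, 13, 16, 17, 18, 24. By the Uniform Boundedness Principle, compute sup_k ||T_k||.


By the Uniform Boundedness Principle, the supremum of norms is finite.
sup_k ||T_k|| = max(3, 6, 13, 16, 17, 18, 24) = 24

24


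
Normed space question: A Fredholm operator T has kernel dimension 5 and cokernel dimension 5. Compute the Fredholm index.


The Fredholm index is defined as ind(T) = dim(ker T) - dim(coker T)
= 5 - 5
= 0

0


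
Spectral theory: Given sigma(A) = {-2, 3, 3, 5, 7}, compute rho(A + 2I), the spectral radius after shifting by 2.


Spectrum of A + 2I = {0, 5, 5, 7, 9}
Spectral radius = max |lambda| over the shifted spectrum
= max(0, 5, 5, 7, 9) = 9

9


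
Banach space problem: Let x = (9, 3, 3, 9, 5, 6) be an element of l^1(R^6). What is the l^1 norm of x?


The l^1 norm equals the sum of absolute values of all components.
||x||_1 = 9 + 3 + 3 + 9 + 5 + 6
= 35

35.0000


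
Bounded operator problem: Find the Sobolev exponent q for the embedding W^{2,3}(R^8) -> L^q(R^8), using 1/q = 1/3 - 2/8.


Using the Sobolev embedding formula: 1/q = 1/p - k/n
1/q = 1/3 - 2/8 = 1/12
q = 1/(1/12) = 12

12.0000


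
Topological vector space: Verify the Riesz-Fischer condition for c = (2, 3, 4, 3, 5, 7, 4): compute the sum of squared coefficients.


sum |c_n|^2 = 2^2 + 3^2 + 4^2 + 3^2 + 5^2 + 7^2 + 4^2
= 4 + 9 + 16 + 9 + 25 + 49 + 16
= 128

128


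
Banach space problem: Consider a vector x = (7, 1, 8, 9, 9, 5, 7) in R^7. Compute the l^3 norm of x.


The l^3 norm = (sum |x_i|^3)^(1/3)
Sum of 3th powers = 343 + 1 + 512 + 729 + 729 + 125 + 343 = 2782
||x||_3 = (2782)^(1/3) = 14.0643

14.0643


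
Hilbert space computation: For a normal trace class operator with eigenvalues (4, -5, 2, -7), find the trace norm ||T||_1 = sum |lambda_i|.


For a normal operator, singular values equal |eigenvalues|.
Trace norm = sum |lambda_i| = 4 + 5 + 2 + 7
= 18

18


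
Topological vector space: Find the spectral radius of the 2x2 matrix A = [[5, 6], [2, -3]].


For a 2x2 matrix, eigenvalues satisfy lambda^2 - (trace)*lambda + det = 0
trace = 5 + -3 = 2
det = 5*-3 - 6*2 = -27
discriminant = 2^2 - 4*(-27) = 112
spectral radius = max |eigenvalue| = 6.2915

6.2915


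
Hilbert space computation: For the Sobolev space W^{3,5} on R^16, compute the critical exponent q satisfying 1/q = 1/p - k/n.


Using the Sobolev embedding formula: 1/q = 1/p - k/n
1/q = 1/5 - 3/16 = 1/80
q = 1/(1/80) = 80

80.0000


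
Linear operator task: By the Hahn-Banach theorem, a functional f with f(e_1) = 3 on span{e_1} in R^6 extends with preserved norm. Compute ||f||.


The norm of f is given by ||f|| = sup_{||x||=1} |f(x)|.
On span{e_1}, ||e_1|| = 1, so ||f|| = |f(e_1)| / ||e_1||
= |3| / 1 = 3.0000

3.0000


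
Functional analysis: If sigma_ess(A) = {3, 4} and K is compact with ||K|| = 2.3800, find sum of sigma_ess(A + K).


By Weyl's theorem, the essential spectrum is invariant under compact perturbations.
sigma_ess(A + K) = sigma_ess(A) = {3, 4}
Sum = 3 + 4 = 7

7


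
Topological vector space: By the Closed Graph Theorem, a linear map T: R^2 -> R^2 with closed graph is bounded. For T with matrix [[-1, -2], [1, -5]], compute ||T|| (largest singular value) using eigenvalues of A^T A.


A^T A = [[2, -3], [-3, 29]]
trace(A^T A) = 31, det(A^T A) = 49
discriminant = 31^2 - 4*49 = 765
Largest eigenvalue of A^T A = (trace + sqrt(disc))/2 = 29.3293
||T|| = sqrt(29.3293) = 5.4157

5.4157


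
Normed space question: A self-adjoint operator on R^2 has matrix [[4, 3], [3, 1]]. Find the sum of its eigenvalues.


For a self-adjoint (symmetric) matrix, the eigenvalues are real.
The sum of eigenvalues equals the trace of the matrix.
trace = 4 + 1 = 5

5


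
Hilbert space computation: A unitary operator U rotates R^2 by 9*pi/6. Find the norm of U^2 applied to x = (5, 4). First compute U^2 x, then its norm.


U is a rotation by theta = 9*pi/6
U^2 = rotation by 2*theta = 18*pi/6 = 6*pi/6 (mod 2*pi)
cos(6*pi/6) = -1.0000, sin(6*pi/6) = 0.0000
U^2 x = (-1.0000 * 5 - 0.0000 * 4, 0.0000 * 5 + -1.0000 * 4)
= (-5.0000, -4.0000)
||U^2 x|| = sqrt((-5.0000)^2 + (-4.0000)^2) = sqrt(41.0000) = 6.4031

6.4031


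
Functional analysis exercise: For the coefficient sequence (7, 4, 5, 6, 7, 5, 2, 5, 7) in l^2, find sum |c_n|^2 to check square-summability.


sum |c_n|^2 = 7^2 + 4^2 + 5^2 + 6^2 + 7^2 + 5^2 + 2^2 + 5^2 + 7^2
= 49 + 16 + 25 + 36 + 49 + 25 + 4 + 25 + 49
= 278

278


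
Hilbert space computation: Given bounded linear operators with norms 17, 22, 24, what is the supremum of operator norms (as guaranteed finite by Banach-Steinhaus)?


By the Uniform Boundedness Principle, the supremum of norms is finite.
sup_k ||T_k|| = max(17, 22, 24) = 24

24


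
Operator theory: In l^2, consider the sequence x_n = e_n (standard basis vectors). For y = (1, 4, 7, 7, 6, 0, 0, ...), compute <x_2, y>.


x_2 = e_2 is the standard basis vector with 1 in position 2.
<x_2, y> = y_2 = 4
As n -> infinity, <x_n, y> -> 0, confirming weak convergence of (x_n) to 0.

4


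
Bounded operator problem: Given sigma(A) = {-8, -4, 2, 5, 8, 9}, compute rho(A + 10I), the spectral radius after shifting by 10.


Spectrum of A + 10I = {2, 6, 12, 15, 18, 19}
Spectral radius = max |lambda| over the shifted spectrum
= max(2, 6, 12, 15, 18, 19) = 19

19


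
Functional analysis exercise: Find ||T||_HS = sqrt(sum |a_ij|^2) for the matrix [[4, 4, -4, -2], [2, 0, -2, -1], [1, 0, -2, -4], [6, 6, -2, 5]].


The Hilbert-Schmidt norm is sqrt(sum of squares of all entries).
Sum of squares = 4^2 + 4^2 + (-4)^2 + (-2)^2 + 2^2 + 0^2 + (-2)^2 + (-1)^2 + 1^2 + 0^2 + (-2)^2 + (-4)^2 + 6^2 + 6^2 + (-2)^2 + 5^2
= 16 + 16 + 16 + 4 + 4 + 0 + 4 + 1 + 1 + 0 + 4 + 16 + 36 + 36 + 4 + 25 = 183
||T||_HS = sqrt(183) = 13.5277

13.5277


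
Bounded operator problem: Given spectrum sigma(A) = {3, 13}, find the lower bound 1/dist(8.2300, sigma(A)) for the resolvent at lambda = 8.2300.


dist(8.2300, {3, 13}) = min(|8.2300 - 3|, |8.2300 - 13|)
= min(5.2300, 4.7700) = 4.7700
Resolvent bound = 1/4.7700 = 0.2096

0.2096


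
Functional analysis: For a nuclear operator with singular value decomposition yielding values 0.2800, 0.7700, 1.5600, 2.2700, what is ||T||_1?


The nuclear norm is the sum of all singular values.
||T||_1 = 0.2800 + 0.7700 + 1.5600 + 2.2700
= 4.8800

4.8800


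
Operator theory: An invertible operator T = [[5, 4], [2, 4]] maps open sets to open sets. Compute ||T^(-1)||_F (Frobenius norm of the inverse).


det(T) = 5*4 - 4*2 = 12
T^(-1) = (1/12) * [[4, -4], [-2, 5]] = [[0.3333, -0.3333], [-0.1667, 0.4167]]
||T^(-1)||_F^2 = 0.3333^2 + (-0.3333)^2 + (-0.1667)^2 + 0.4167^2 = 0.4236
||T^(-1)||_F = sqrt(0.4236) = 0.6509

0.6509


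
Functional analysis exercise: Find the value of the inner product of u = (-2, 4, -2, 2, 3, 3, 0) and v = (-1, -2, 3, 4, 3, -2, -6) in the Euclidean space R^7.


Computing the standard inner product <u, v> = sum u_i * v_i
= -2*-1 + 4*-2 + -2*3 + 2*4 + 3*3 + 3*-2 + 0*-6
= 2 + -8 + -6 + 8 + 9 + -6 + 0
= -1

-1


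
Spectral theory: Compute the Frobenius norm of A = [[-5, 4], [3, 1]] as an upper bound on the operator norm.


||A||_F^2 = sum a_ij^2
= (-5)^2 + 4^2 + 3^2 + 1^2
= 25 + 16 + 9 + 1 = 51
||A||_F = sqrt(51) = 7.1414

7.1414


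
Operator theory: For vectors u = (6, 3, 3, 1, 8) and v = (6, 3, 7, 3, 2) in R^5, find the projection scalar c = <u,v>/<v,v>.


Computing <u,v> = 6*6 + 3*3 + 3*7 + 1*3 + 8*2 = 85
Computing <v,v> = 6^2 + 3^2 + 7^2 + 3^2 + 2^2 = 107
Projection coefficient = 85/107 = 0.7944

0.7944


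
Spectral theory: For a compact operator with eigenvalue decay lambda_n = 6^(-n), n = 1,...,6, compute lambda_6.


The eigenvalue formula gives lambda_6 = 1/6^6
= 1/46656
= 2.1433e-05

2.1433e-05


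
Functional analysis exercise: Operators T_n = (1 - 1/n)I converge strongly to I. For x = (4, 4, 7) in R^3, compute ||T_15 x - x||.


T_15 x - x = (1 - 1/15)x - x = -x/15
||x|| = sqrt(81) = 9.0000
||T_15 x - x|| = ||x||/15 = 9.0000/15 = 0.6000

0.6000


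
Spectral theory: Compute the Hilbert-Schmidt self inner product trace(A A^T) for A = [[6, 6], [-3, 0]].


trace(A * A^T) = sum of squares of all entries
= 6^2 + 6^2 + (-3)^2 + 0^2
= 36 + 36 + 9 + 0
= 81

81


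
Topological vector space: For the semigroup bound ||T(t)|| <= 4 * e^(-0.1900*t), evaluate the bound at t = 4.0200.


||T(4.0200)|| <= 4 * exp(-0.1900 * 4.0200)
= 4 * exp(-0.7638)
= 4 * 0.4659
= 1.8636

1.8636


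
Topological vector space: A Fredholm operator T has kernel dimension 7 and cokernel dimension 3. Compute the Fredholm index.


The Fredholm index is defined as ind(T) = dim(ker T) - dim(coker T)
= 7 - 3
= 4

4


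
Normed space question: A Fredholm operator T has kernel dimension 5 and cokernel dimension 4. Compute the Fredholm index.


The Fredholm index is defined as ind(T) = dim(ker T) - dim(coker T)
= 5 - 4
= 1

1


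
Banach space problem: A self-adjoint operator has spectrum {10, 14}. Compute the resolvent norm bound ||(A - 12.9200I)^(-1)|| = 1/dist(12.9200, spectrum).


dist(12.9200, {10, 14}) = min(|12.9200 - 10|, |12.9200 - 14|)
= min(2.9200, 1.0800) = 1.0800
Resolvent bound = 1/1.0800 = 0.9259

0.9259


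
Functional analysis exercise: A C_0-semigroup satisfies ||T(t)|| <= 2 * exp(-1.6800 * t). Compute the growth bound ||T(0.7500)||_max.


||T(0.7500)|| <= 2 * exp(-1.6800 * 0.7500)
= 2 * exp(-1.2600)
= 2 * 0.2837
= 0.5673

0.5673


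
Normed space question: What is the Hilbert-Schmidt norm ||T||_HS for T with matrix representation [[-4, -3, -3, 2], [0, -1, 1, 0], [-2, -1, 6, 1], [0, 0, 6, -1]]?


The Hilbert-Schmidt norm is sqrt(sum of squares of all entries).
Sum of squares = (-4)^2 + (-3)^2 + (-3)^2 + 2^2 + 0^2 + (-1)^2 + 1^2 + 0^2 + (-2)^2 + (-1)^2 + 6^2 + 1^2 + 0^2 + 0^2 + 6^2 + (-1)^2
= 16 + 9 + 9 + 4 + 0 + 1 + 1 + 0 + 4 + 1 + 36 + 1 + 0 + 0 + 36 + 1 = 119
||T||_HS = sqrt(119) = 10.9087

10.9087


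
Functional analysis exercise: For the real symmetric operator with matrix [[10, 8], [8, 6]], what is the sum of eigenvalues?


For a self-adjoint (symmetric) matrix, the eigenvalues are real.
The sum of eigenvalues equals the trace of the matrix.
trace = 10 + 6 = 16

16


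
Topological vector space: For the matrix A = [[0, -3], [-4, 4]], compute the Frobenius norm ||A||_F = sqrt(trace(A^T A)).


||A||_F^2 = sum a_ij^2
= 0^2 + (-3)^2 + (-4)^2 + 4^2
= 0 + 9 + 16 + 16 = 41
||A||_F = sqrt(41) = 6.4031

6.4031


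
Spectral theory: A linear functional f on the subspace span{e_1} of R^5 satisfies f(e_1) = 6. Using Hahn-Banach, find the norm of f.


The norm of f is given by ||f|| = sup_{||x||=1} |f(x)|.
On span{e_1}, ||e_1|| = 1, so ||f|| = |f(e_1)| / ||e_1||
= |6| / 1 = 6.0000

6.0000


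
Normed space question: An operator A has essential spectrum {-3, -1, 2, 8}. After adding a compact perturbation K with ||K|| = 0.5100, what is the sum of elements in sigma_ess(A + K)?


By Weyl's theorem, the essential spectrum is invariant under compact perturbations.
sigma_ess(A + K) = sigma_ess(A) = {-3, -1, 2, 8}
Sum = -3 + -1 + 2 + 8 = 6

6


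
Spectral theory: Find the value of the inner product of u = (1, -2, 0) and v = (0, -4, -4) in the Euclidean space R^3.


Computing the standard inner product <u, v> = sum u_i * v_i
= 1*0 + -2*-4 + 0*-4
= 0 + 8 + 0
= 8

8


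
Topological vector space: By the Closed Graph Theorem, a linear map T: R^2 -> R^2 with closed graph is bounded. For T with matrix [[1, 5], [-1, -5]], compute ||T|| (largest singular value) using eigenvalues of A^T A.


A^T A = [[2, 10], [10, 50]]
trace(A^T A) = 52, det(A^T A) = 0
discriminant = 52^2 - 4*0 = 2704
Largest eigenvalue of A^T A = (trace + sqrt(disc))/2 = 52.0000
||T|| = sqrt(52.0000) = 7.2111

7.2111


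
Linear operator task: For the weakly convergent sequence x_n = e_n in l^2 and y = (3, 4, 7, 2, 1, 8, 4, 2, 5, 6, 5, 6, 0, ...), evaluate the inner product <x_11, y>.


x_11 = e_11 is the standard basis vector with 1 in position 11.
<x_11, y> = y_11 = 5
As n -> infinity, <x_n, y> -> 0, confirming weak convergence of (x_n) to 0.

5


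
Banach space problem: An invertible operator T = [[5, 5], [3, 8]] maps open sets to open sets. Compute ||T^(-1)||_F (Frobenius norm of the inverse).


det(T) = 5*8 - 5*3 = 25
T^(-1) = (1/25) * [[8, -5], [-3, 5]] = [[0.3200, -0.2000], [-0.1200, 0.2000]]
||T^(-1)||_F^2 = 0.3200^2 + (-0.2000)^2 + (-0.1200)^2 + 0.2000^2 = 0.1968
||T^(-1)||_F = sqrt(0.1968) = 0.4436

0.4436


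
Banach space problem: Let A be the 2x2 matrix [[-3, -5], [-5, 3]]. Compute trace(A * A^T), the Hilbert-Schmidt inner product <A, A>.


trace(A * A^T) = sum of squares of all entries
= (-3)^2 + (-5)^2 + (-5)^2 + 3^2
= 9 + 25 + 25 + 9
= 68

68


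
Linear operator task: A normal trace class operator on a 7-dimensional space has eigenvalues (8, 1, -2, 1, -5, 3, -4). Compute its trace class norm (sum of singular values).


For a normal operator, singular values equal |eigenvalues|.
Trace norm = sum |lambda_i| = 8 + 1 + 2 + 1 + 5 + 3 + 4
= 24

24


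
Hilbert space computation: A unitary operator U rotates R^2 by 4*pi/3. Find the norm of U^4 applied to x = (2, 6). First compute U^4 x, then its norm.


U is a rotation by theta = 4*pi/3
U^4 = rotation by 4*theta = 16*pi/3 = 4*pi/3 (mod 2*pi)
cos(4*pi/3) = -0.5000, sin(4*pi/3) = -0.8660
U^4 x = (-0.5000 * 2 - -0.8660 * 6, -0.8660 * 2 + -0.5000 * 6)
= (4.1962, -4.7321)
||U^4 x|| = sqrt(4.1962^2 + (-4.7321)^2) = sqrt(40.0000) = 6.3246

6.3246


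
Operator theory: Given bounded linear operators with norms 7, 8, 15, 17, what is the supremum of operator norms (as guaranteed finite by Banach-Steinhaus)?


By the Uniform Boundedness Principle, the supremum of norms is finite.
sup_k ||T_k|| = max(7, 8, 15, 17) = 17

17


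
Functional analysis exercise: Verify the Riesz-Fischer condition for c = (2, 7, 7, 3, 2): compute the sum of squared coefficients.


sum |c_n|^2 = 2^2 + 7^2 + 7^2 + 3^2 + 2^2
= 4 + 49 + 49 + 9 + 4
= 115

115


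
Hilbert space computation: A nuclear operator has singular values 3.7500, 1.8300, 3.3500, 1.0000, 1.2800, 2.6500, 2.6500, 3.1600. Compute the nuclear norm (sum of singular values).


The nuclear norm is the sum of all singular values.
||T||_1 = 3.7500 + 1.8300 + 3.3500 + 1.0000 + 1.2800 + 2.6500 + 2.6500 + 3.1600
= 19.6700

19.6700


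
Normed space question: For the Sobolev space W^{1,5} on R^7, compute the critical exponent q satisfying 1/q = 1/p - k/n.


Using the Sobolev embedding formula: 1/q = 1/p - k/n
1/q = 1/5 - 1/7 = 2/35
q = 1/(2/35) = 35/2 = 17.5000

17.5000


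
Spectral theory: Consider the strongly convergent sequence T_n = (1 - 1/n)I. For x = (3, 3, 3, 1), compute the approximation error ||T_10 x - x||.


T_10 x - x = (1 - 1/10)x - x = -x/10
||x|| = sqrt(28) = 5.2915
||T_10 x - x|| = ||x||/10 = 5.2915/10 = 0.5292

0.5292


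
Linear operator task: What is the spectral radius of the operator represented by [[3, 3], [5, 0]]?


For a 2x2 matrix, eigenvalues satisfy lambda^2 - (trace)*lambda + det = 0
trace = 3 + 0 = 3
det = 3*0 - 3*5 = -15
discriminant = 3^2 - 4*(-15) = 69
spectral radius = max |eigenvalue| = 5.6533

5.6533


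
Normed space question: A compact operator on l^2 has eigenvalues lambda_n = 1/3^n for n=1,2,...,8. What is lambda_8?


The eigenvalue formula gives lambda_8 = 1/3^8
= 1/6561
= 1.5242e-04

1.5242e-04


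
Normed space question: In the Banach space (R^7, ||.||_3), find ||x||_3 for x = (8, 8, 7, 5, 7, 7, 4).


The l^3 norm = (sum |x_i|^3)^(1/3)
Sum of 3th powers = 512 + 512 + 343 + 125 + 343 + 343 + 64 = 2242
||x||_3 = (2242)^(1/3) = 13.0882

13.0882


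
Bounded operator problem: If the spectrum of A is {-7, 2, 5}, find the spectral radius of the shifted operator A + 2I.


Spectrum of A + 2I = {-5, 4, 7}
Spectral radius = max |lambda| over the shifted spectrum
= max(5, 4, 7) = 7

7


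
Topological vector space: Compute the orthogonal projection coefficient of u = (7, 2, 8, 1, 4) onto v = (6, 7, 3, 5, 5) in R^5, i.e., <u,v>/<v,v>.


Computing <u,v> = 7*6 + 2*7 + 8*3 + 1*5 + 4*5 = 105
Computing <v,v> = 6^2 + 7^2 + 3^2 + 5^2 + 5^2 = 144
Projection coefficient = 105/144 = 0.7292

0.7292


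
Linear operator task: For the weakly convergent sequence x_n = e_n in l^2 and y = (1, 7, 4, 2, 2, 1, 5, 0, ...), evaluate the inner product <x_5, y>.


x_5 = e_5 is the standard basis vector with 1 in position 5.
<x_5, y> = y_5 = 2
As n -> infinity, <x_n, y> -> 0, confirming weak convergence of (x_n) to 0.

2


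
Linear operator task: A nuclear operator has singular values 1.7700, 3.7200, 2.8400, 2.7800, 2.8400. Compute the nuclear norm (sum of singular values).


The nuclear norm is the sum of all singular values.
||T||_1 = 1.7700 + 3.7200 + 2.8400 + 2.7800 + 2.8400
= 13.9500

13.9500


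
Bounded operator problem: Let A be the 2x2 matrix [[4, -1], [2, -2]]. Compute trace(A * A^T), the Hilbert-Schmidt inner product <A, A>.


trace(A * A^T) = sum of squares of all entries
= 4^2 + (-1)^2 + 2^2 + (-2)^2
= 16 + 1 + 4 + 4
= 25

25


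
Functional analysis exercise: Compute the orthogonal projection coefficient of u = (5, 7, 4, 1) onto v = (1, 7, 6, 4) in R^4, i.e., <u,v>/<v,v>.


Computing <u,v> = 5*1 + 7*7 + 4*6 + 1*4 = 82
Computing <v,v> = 1^2 + 7^2 + 6^2 + 4^2 = 102
Projection coefficient = 82/102 = 0.8039

0.8039


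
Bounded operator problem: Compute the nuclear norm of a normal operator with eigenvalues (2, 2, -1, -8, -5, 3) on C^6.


For a normal operator, singular values equal |eigenvalues|.
Trace norm = sum |lambda_i| = 2 + 2 + 1 + 8 + 5 + 3
= 21

21


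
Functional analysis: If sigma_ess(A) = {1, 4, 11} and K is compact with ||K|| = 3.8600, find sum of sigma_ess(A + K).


By Weyl's theorem, the essential spectrum is invariant under compact perturbations.
sigma_ess(A + K) = sigma_ess(A) = {1, 4, 11}
Sum = 1 + 4 + 11 = 16

16


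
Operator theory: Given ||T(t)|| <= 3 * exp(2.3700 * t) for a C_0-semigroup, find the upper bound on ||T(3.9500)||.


||T(3.9500)|| <= 3 * exp(2.3700 * 3.9500)
= 3 * exp(9.3615)
= 3 * 11631.8232
= 34895.4696

34895.4696


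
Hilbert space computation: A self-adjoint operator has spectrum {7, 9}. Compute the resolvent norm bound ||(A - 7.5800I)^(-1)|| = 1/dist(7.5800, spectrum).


dist(7.5800, {7, 9}) = min(|7.5800 - 7|, |7.5800 - 9|)
= min(0.5800, 1.4200) = 0.5800
Resolvent bound = 1/0.5800 = 1.7241

1.7241


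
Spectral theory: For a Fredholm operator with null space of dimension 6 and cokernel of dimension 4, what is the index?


The Fredholm index is defined as ind(T) = dim(ker T) - dim(coker T)
= 6 - 4
= 2

2


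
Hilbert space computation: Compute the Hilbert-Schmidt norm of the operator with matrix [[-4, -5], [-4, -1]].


The Hilbert-Schmidt norm is sqrt(sum of squares of all entries).
Sum of squares = (-4)^2 + (-5)^2 + (-4)^2 + (-1)^2
= 16 + 25 + 16 + 1 = 58
||T||_HS = sqrt(58) = 7.6158

7.6158


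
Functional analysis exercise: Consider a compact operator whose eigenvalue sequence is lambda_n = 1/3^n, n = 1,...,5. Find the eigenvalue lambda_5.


The eigenvalue formula gives lambda_5 = 1/3^5
= 1/243
= 0.0041

0.0041


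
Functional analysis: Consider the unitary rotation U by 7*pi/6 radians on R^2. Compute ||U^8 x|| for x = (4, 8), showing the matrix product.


U is a rotation by theta = 7*pi/6
U^8 = rotation by 8*theta = 56*pi/6 = 8*pi/6 (mod 2*pi)
cos(8*pi/6) = -0.5000, sin(8*pi/6) = -0.8660
U^8 x = (-0.5000 * 4 - -0.8660 * 8, -0.8660 * 4 + -0.5000 * 8)
= (4.9282, -7.4641)
||U^8 x|| = sqrt(4.9282^2 + (-7.4641)^2) = sqrt(80.0000) = 8.9443

8.9443


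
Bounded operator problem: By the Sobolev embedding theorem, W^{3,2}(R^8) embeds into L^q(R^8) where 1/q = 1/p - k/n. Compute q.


Using the Sobolev embedding formula: 1/q = 1/p - k/n
1/q = 1/2 - 3/8 = 1/8
q = 1/(1/8) = 8

8.0000


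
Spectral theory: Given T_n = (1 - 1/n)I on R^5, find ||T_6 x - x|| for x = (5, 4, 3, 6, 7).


T_6 x - x = (1 - 1/6)x - x = -x/6
||x|| = sqrt(135) = 11.6190
||T_6 x - x|| = ||x||/6 = 11.6190/6 = 1.9365

1.9365


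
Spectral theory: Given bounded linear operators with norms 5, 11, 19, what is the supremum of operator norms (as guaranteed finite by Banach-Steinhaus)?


By the Uniform Boundedness Principle, the supremum of norms is finite.
sup_k ||T_k|| = max(5, 11, 19) = 19

19


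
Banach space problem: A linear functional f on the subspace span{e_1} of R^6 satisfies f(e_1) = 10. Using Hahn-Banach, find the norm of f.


The norm of f is given by ||f|| = sup_{||x||=1} |f(x)|.
On span{e_1}, ||e_1|| = 1, so ||f|| = |f(e_1)| / ||e_1||
= |10| / 1 = 10.0000

10.0000


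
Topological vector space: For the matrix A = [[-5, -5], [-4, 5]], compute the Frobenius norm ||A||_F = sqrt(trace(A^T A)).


||A||_F^2 = sum a_ij^2
= (-5)^2 + (-5)^2 + (-4)^2 + 5^2
= 25 + 25 + 16 + 25 = 91
||A||_F = sqrt(91) = 9.5394

9.5394


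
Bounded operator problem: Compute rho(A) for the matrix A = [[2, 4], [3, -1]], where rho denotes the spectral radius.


For a 2x2 matrix, eigenvalues satisfy lambda^2 - (trace)*lambda + det = 0
trace = 2 + -1 = 1
det = 2*-1 - 4*3 = -14
discriminant = 1^2 - 4*(-14) = 57
spectral radius = max |eigenvalue| = 4.2749

4.2749


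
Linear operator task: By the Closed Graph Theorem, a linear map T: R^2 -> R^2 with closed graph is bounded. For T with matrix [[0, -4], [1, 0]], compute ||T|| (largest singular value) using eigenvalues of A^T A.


A^T A = [[1, 0], [0, 16]]
trace(A^T A) = 17, det(A^T A) = 16
discriminant = 17^2 - 4*16 = 225
Largest eigenvalue of A^T A = (trace + sqrt(disc))/2 = 16.0000
||T|| = sqrt(16.0000) = 4.0000

4.0000


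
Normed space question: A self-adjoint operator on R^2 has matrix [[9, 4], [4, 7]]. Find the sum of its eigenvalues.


For a self-adjoint (symmetric) matrix, the eigenvalues are real.
The sum of eigenvalues equals the trace of the matrix.
trace = 9 + 7 = 16

16


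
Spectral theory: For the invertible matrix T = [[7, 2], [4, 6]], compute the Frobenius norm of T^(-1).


det(T) = 7*6 - 2*4 = 34
T^(-1) = (1/34) * [[6, -2], [-4, 7]] = [[0.1765, -0.0588], [-0.1176, 0.2059]]
||T^(-1)||_F^2 = 0.1765^2 + (-0.0588)^2 + (-0.1176)^2 + 0.2059^2 = 0.0908
||T^(-1)||_F = sqrt(0.0908) = 0.3014

0.3014


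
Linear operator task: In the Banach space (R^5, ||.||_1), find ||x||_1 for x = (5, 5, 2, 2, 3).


The l^1 norm equals the sum of absolute values of all components.
||x||_1 = 5 + 5 + 2 + 2 + 3
= 17

17.0000


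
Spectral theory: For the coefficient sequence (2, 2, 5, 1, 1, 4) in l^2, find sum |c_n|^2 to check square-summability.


sum |c_n|^2 = 2^2 + 2^2 + 5^2 + 1^2 + 1^2 + 4^2
= 4 + 4 + 25 + 1 + 1 + 16
= 51

51


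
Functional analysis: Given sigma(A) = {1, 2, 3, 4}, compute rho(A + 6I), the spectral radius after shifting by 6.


Spectrum of A + 6I = {7, 8, 9, 10}
Spectral radius = max |lambda| over the shifted spectrum
= max(7, 8, 9, 10) = 10

10


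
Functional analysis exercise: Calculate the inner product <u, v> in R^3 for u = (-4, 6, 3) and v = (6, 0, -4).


Computing the standard inner product <u, v> = sum u_i * v_i
= -4*6 + 6*0 + 3*-4
= -24 + 0 + -12
= -36

-36


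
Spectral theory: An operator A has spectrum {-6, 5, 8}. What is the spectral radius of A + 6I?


Spectrum of A + 6I = {0, 11, 14}
Spectral radius = max |lambda| over the shifted spectrum
= max(0, 11, 14) = 14

14


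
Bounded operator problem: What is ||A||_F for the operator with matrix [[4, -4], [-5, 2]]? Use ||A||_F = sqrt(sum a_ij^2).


||A||_F^2 = sum a_ij^2
= 4^2 + (-4)^2 + (-5)^2 + 2^2
= 16 + 16 + 25 + 4 = 61
||A||_F = sqrt(61) = 7.8102

7.8102


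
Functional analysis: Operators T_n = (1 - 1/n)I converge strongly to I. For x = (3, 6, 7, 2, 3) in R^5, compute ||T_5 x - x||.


T_5 x - x = (1 - 1/5)x - x = -x/5
||x|| = sqrt(107) = 10.3441
||T_5 x - x|| = ||x||/5 = 10.3441/5 = 2.0688

2.0688


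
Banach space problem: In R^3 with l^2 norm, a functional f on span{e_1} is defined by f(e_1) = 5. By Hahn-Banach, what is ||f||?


The norm of f is given by ||f|| = sup_{||x||=1} |f(x)|.
On span{e_1}, ||e_1|| = 1, so ||f|| = |f(e_1)| / ||e_1||
= |5| / 1 = 5.0000

5.0000


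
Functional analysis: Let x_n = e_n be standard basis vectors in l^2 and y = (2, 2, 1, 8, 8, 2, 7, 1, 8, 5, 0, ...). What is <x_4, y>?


x_4 = e_4 is the standard basis vector with 1 in position 4.
<x_4, y> = y_4 = 8
As n -> infinity, <x_n, y> -> 0, confirming weak convergence of (x_n) to 0.

8


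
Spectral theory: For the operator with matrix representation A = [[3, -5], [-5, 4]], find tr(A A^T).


trace(A * A^T) = sum of squares of all entries
= 3^2 + (-5)^2 + (-5)^2 + 4^2
= 9 + 25 + 25 + 16
= 75

75


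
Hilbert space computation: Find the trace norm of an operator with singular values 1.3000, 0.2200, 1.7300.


The nuclear norm is the sum of all singular values.
||T||_1 = 1.3000 + 0.2200 + 1.7300
= 3.2500

3.2500


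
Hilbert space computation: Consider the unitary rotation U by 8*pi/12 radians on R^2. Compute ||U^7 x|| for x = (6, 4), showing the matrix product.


U is a rotation by theta = 8*pi/12
U^7 = rotation by 7*theta = 56*pi/12 = 8*pi/12 (mod 2*pi)
cos(8*pi/12) = -0.5000, sin(8*pi/12) = 0.8660
U^7 x = (-0.5000 * 6 - 0.8660 * 4, 0.8660 * 6 + -0.5000 * 4)
= (-6.4641, 3.1962)
||U^7 x|| = sqrt((-6.4641)^2 + 3.1962^2) = sqrt(52.0000) = 7.2111

7.2111


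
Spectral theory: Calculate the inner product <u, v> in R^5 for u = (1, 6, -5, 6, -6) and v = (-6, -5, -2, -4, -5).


Computing the standard inner product <u, v> = sum u_i * v_i
= 1*-6 + 6*-5 + -5*-2 + 6*-4 + -6*-5
= -6 + -30 + 10 + -24 + 30
= -20

-20


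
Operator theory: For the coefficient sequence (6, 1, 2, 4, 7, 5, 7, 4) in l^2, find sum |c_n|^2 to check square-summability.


sum |c_n|^2 = 6^2 + 1^2 + 2^2 + 4^2 + 7^2 + 5^2 + 7^2 + 4^2
= 36 + 1 + 4 + 16 + 49 + 25 + 49 + 16
= 196

196


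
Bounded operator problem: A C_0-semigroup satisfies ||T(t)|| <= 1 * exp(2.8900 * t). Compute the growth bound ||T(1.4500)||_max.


||T(1.4500)|| <= 1 * exp(2.8900 * 1.4500)
= 1 * exp(4.1905)
= 1 * 66.0558
= 66.0558

66.0558


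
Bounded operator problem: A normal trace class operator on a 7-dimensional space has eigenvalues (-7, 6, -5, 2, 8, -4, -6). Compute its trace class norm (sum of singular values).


For a normal operator, singular values equal |eigenvalues|.
Trace norm = sum |lambda_i| = 7 + 6 + 5 + 2 + 8 + 4 + 6
= 38

38


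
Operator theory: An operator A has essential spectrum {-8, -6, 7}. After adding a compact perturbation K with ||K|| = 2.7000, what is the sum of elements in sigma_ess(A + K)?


By Weyl's theorem, the essential spectrum is invariant under compact perturbations.
sigma_ess(A + K) = sigma_ess(A) = {-8, -6, 7}
Sum = -8 + -6 + 7 = -7

-7


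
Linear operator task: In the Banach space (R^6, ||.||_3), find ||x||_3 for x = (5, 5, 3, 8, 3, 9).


The l^3 norm = (sum |x_i|^3)^(1/3)
Sum of 3th powers = 125 + 125 + 27 + 512 + 27 + 729 = 1545
||x||_3 = (1545)^(1/3) = 11.5605

11.5605


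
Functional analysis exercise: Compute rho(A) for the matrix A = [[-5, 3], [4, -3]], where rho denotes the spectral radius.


For a 2x2 matrix, eigenvalues satisfy lambda^2 - (trace)*lambda + det = 0
trace = -5 + -3 = -8
det = -5*-3 - 3*4 = 3
discriminant = (-8)^2 - 4*(3) = 52
spectral radius = max |eigenvalue| = 7.6056

7.6056


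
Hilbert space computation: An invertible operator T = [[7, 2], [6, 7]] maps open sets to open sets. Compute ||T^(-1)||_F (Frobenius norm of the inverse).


det(T) = 7*7 - 2*6 = 37
T^(-1) = (1/37) * [[7, -2], [-6, 7]] = [[0.1892, -0.0541], [-0.1622, 0.1892]]
||T^(-1)||_F^2 = 0.1892^2 + (-0.0541)^2 + (-0.1622)^2 + 0.1892^2 = 0.1008
||T^(-1)||_F = sqrt(0.1008) = 0.3175

0.3175


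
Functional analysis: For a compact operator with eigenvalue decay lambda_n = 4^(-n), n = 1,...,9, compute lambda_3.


The eigenvalue formula gives lambda_3 = 1/4^3
= 1/64
= 0.0156

0.0156


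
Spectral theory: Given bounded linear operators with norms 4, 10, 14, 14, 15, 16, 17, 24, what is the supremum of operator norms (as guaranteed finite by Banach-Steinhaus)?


By the Uniform Boundedness Principle, the supremum of norms is finite.
sup_k ||T_k|| = max(4, 10, 14, 14, 15, 16, 17, 24) = 24

24


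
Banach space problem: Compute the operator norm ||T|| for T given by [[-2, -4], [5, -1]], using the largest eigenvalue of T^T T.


A^T A = [[29, 3], [3, 17]]
trace(A^T A) = 46, det(A^T A) = 484
discriminant = 46^2 - 4*484 = 180
Largest eigenvalue of A^T A = (trace + sqrt(disc))/2 = 29.7082
||T|| = sqrt(29.7082) = 5.4505

5.4505


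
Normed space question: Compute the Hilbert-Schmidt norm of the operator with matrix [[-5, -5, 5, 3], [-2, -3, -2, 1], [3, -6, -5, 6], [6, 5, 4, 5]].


The Hilbert-Schmidt norm is sqrt(sum of squares of all entries).
Sum of squares = (-5)^2 + (-5)^2 + 5^2 + 3^2 + (-2)^2 + (-3)^2 + (-2)^2 + 1^2 + 3^2 + (-6)^2 + (-5)^2 + 6^2 + 6^2 + 5^2 + 4^2 + 5^2
= 25 + 25 + 25 + 9 + 4 + 9 + 4 + 1 + 9 + 36 + 25 + 36 + 36 + 25 + 16 + 25 = 310
||T||_HS = sqrt(310) = 17.6068

17.6068


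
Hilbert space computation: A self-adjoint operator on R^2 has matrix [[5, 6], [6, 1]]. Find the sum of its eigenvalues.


For a self-adjoint (symmetric) matrix, the eigenvalues are real.
The sum of eigenvalues equals the trace of the matrix.
trace = 5 + 1 = 6

6


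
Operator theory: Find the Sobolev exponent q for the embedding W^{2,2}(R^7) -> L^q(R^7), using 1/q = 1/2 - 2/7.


Using the Sobolev embedding formula: 1/q = 1/p - k/n
1/q = 1/2 - 2/7 = 3/14
q = 1/(3/14) = 14/3 = 4.6667

4.6667


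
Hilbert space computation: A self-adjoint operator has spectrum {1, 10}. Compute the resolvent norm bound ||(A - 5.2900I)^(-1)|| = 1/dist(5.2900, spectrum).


dist(5.2900, {1, 10}) = min(|5.2900 - 1|, |5.2900 - 10|)
= min(4.2900, 4.7100) = 4.2900
Resolvent bound = 1/4.2900 = 0.2331

0.2331


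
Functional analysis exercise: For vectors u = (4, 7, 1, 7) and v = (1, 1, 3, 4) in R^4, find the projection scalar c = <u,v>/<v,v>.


Computing <u,v> = 4*1 + 7*1 + 1*3 + 7*4 = 42
Computing <v,v> = 1^2 + 1^2 + 3^2 + 4^2 = 27
Projection coefficient = 42/27 = 1.5556

1.5556


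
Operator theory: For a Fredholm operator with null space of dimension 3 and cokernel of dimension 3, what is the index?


The Fredholm index is defined as ind(T) = dim(ker T) - dim(coker T)
= 3 - 3
= 0

0


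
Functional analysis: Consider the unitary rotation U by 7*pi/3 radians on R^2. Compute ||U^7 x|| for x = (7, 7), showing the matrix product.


U is a rotation by theta = 7*pi/3
U^7 = rotation by 7*theta = 49*pi/3 = 1*pi/3 (mod 2*pi)
cos(1*pi/3) = 0.5000, sin(1*pi/3) = 0.8660
U^7 x = (0.5000 * 7 - 0.8660 * 7, 0.8660 * 7 + 0.5000 * 7)
= (-2.5622, 9.5622)
||U^7 x|| = sqrt((-2.5622)^2 + 9.5622^2) = sqrt(98.0000) = 9.8995

9.8995


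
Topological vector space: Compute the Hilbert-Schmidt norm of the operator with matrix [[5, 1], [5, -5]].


The Hilbert-Schmidt norm is sqrt(sum of squares of all entries).
Sum of squares = 5^2 + 1^2 + 5^2 + (-5)^2
= 25 + 1 + 25 + 25 = 76
||T||_HS = sqrt(76) = 8.7178

8.7178


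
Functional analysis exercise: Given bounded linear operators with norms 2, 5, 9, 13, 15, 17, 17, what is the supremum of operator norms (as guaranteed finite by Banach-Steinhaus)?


By the Uniform Boundedness Principle, the supremum of norms is finite.
sup_k ||T_k|| = max(2, 5, 9, 13, 15, 17, 17) = 17

17


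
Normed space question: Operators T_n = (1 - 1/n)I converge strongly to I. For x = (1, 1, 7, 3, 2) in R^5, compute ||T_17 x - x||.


T_17 x - x = (1 - 1/17)x - x = -x/17
||x|| = sqrt(64) = 8.0000
||T_17 x - x|| = ||x||/17 = 8.0000/17 = 0.4706

0.4706


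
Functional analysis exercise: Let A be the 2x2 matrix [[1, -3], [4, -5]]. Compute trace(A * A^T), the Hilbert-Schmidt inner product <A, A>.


trace(A * A^T) = sum of squares of all entries
= 1^2 + (-3)^2 + 4^2 + (-5)^2
= 1 + 9 + 16 + 25
= 51

51


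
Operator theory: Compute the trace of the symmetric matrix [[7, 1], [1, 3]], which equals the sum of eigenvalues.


For a self-adjoint (symmetric) matrix, the eigenvalues are real.
The sum of eigenvalues equals the trace of the matrix.
trace = 7 + 3 = 10

10


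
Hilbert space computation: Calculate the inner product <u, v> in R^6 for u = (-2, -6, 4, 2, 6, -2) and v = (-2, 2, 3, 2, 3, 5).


Computing the standard inner product <u, v> = sum u_i * v_i
= -2*-2 + -6*2 + 4*3 + 2*2 + 6*3 + -2*5
= 4 + -12 + 12 + 4 + 18 + -10
= 16

16


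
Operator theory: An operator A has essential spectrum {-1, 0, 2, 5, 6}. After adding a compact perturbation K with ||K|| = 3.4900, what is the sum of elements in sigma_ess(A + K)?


By Weyl's theorem, the essential spectrum is invariant under compact perturbations.
sigma_ess(A + K) = sigma_ess(A) = {-1, 0, 2, 5, 6}
Sum = -1 + 0 + 2 + 5 + 6 = 12

12


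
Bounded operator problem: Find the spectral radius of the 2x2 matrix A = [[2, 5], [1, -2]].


For a 2x2 matrix, eigenvalues satisfy lambda^2 - (trace)*lambda + det = 0
trace = 2 + -2 = 0
det = 2*-2 - 5*1 = -9
discriminant = 0^2 - 4*(-9) = 36
spectral radius = max |eigenvalue| = 3.0000

3.0000


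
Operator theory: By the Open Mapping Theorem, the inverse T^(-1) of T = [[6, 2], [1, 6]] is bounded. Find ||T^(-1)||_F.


det(T) = 6*6 - 2*1 = 34
T^(-1) = (1/34) * [[6, -2], [-1, 6]] = [[0.1765, -0.0588], [-0.0294, 0.1765]]
||T^(-1)||_F^2 = 0.1765^2 + (-0.0588)^2 + (-0.0294)^2 + 0.1765^2 = 0.0666
||T^(-1)||_F = sqrt(0.0666) = 0.2581

0.2581


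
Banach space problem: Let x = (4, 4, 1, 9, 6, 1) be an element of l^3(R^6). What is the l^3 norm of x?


The l^3 norm = (sum |x_i|^3)^(1/3)
Sum of 3th powers = 64 + 64 + 1 + 729 + 216 + 1 = 1075
||x||_3 = (1075)^(1/3) = 10.2440

10.2440


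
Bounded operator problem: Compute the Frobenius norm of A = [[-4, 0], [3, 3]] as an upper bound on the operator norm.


||A||_F^2 = sum a_ij^2
= (-4)^2 + 0^2 + 3^2 + 3^2
= 16 + 0 + 9 + 9 = 34
||A||_F = sqrt(34) = 5.8310

5.8310


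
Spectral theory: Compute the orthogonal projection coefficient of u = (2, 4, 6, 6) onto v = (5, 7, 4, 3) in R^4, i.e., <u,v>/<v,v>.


Computing <u,v> = 2*5 + 4*7 + 6*4 + 6*3 = 80
Computing <v,v> = 5^2 + 7^2 + 4^2 + 3^2 = 99
Projection coefficient = 80/99 = 0.8081

0.8081


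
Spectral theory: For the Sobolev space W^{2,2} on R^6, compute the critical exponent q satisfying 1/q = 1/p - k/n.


Using the Sobolev embedding formula: 1/q = 1/p - k/n
1/q = 1/2 - 2/6 = 1/6
q = 1/(1/6) = 6

6.0000


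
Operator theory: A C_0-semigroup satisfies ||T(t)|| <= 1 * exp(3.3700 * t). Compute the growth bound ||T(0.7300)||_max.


||T(0.7300)|| <= 1 * exp(3.3700 * 0.7300)
= 1 * exp(2.4601)
= 1 * 11.7060
= 11.7060

11.7060


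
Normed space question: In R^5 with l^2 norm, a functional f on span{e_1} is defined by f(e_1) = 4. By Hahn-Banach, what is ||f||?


The norm of f is given by ||f|| = sup_{||x||=1} |f(x)|.
On span{e_1}, ||e_1|| = 1, so ||f|| = |f(e_1)| / ||e_1||
= |4| / 1 = 4.0000

4.0000


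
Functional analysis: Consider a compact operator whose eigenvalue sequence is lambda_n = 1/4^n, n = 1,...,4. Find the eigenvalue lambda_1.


The eigenvalue formula gives lambda_1 = 1/4^1
= 1/4
= 0.2500

0.2500
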